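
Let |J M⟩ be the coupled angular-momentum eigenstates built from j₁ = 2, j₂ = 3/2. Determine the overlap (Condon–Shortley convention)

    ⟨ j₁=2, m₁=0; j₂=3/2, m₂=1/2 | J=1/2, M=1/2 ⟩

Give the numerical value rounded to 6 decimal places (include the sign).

√[2·3!1!0!/5! · 2!2!2!1!1!0!] = √(4/5)
  +(−1)^2/∏(2,1,0,0,1,0)! = 1/2  (running 1/2)
⟨..|..⟩ = √(4/5)·(1/2) = +0.447214

+√(1/5) = +0.447214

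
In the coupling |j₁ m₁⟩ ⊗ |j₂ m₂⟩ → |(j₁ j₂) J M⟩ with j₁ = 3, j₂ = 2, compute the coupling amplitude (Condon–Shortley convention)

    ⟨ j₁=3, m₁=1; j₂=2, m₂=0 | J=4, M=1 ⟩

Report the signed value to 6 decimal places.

+√(3/28) = +0.327327

√[9·1!5!3!/10! · 4!2!2!2!5!3!] = √(1728/7)
  +(−1)^0/∏(0,1,2,2,3,1)! = 1/24  (running 1/24)
  +(−1)^1/∏(1,0,1,1,4,2)! = -1/48  (running 1/48)
⟨..|..⟩ = √(1728/7)·(1/48) = +0.327327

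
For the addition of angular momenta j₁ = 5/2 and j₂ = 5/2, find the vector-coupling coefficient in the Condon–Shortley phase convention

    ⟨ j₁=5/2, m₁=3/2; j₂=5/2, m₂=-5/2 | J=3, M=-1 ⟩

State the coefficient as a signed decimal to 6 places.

√[7·2!3!3!/9! · 4!1!0!5!2!4!] = √(192)
  +(−1)^0/∏(0,2,1,0,2,3)! = 1/24  (running 1/24)
⟨..|..⟩ = √(192)·(1/24) = +0.577350

+√(1/3) ≈ +0.577350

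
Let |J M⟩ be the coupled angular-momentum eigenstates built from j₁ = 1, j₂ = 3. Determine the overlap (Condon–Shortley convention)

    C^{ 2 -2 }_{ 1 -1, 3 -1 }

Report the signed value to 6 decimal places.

+√(1/21) = +0.218218

j₁+j₂−J=2  J+j₁−j₂=0  J−j₁+j₂=4  j₁+j₂+J+1=7
(j₁±m₁, j₂±m₂, J±M) = (0,2,2,4,0,4)
P² = 768/7
sum k=2..2:
  [2] +1/48 = 1/48
S = 1/48
C² = P²·S² = 1/21 ; C = +0.218218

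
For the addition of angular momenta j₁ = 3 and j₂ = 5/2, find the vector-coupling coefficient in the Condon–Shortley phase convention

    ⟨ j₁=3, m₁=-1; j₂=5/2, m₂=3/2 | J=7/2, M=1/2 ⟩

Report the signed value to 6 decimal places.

j₁+j₂−J=2  J+j₁−j₂=4  J−j₁+j₂=3  j₁+j₂+J+1=10
(j₁±m₁, j₂±m₂, J±M) = (2,4,4,1,4,3)
P² = 18432/175
sum k=1..2:
  [1] −1/36 = -1/36
  [2] +1/16 = 1/16
S = 5/144
C² = P²·S² = 8/63 ; C = +0.356348

+0.356348  (= +√(8/63))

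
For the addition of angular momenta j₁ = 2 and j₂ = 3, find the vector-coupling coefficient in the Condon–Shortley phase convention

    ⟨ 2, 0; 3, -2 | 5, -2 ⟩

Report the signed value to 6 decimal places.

triangle: 0!*4!*6!/11! = 17280/39916800
(j±m)!: 2!*2!*1!*5!*3!*7! = 14515200
prefactor² = (2J+1)*Δ*N² = 69120
  k=0: +1/(0!*0!*2!*1!*2!*5!) = 1/480
Σ = 1/480  ⇒  CG² = 69120*1/480² = 3/10
CG = +√(3/10) = +0.547723

+√(3/10) = +0.547723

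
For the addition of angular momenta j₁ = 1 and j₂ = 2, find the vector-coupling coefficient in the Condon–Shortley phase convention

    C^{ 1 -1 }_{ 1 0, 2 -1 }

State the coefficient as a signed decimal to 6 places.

−√(3/10) = -0.547723

j₁+j₂−J=2  J+j₁−j₂=0  J−j₁+j₂=2  j₁+j₂+J+1=5
(j₁±m₁, j₂±m₂, J±M) = (1,1,1,3,0,2)
P² = 6/5
sum k=1..1:
  [1] −1/2 = -1/2
S = -1/2
C² = P²·S² = 3/10 ; C = -0.547723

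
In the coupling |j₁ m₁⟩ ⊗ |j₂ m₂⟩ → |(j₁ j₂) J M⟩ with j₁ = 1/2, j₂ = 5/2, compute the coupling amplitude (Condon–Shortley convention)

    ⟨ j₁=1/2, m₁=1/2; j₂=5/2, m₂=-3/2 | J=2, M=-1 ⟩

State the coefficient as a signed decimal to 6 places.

+√(2/3) = +0.816497

√[5·1!0!4!/6! · 1!0!1!4!1!3!] = √(24)
  +(−1)^0/∏(0,1,0,1,0,3)! = 1/6  (running 1/6)
⟨..|..⟩ = √(24)·(1/6) = +0.816497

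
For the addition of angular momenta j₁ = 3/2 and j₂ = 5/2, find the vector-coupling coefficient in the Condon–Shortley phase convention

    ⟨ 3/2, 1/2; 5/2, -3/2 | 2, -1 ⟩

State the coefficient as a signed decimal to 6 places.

+√(1/42) ≈ +0.154303

triangle: 2!×1!×3!/7! = 12/5040
(j±m)!: 2!×1!×1!×4!×1!×3! = 288
prefactor² = (2J+1)×Δ×N² = 24/7
  k=0: +1/(0!×2!×1!×1!×0!×2!) = 1/4
  k=1: −1/(1!×1!×0!×0!×1!×3!) = -1/6
Σ = 1/12  ⇒  CG² = 24/7×1/12² = 1/42
CG = +√(1/42) = +0.154303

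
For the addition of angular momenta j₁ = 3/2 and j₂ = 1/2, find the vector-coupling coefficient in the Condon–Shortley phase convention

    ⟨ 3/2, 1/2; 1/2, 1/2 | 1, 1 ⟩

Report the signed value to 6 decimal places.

-0.500000  (= −√(1/4))

j₁+j₂−J=1  J+j₁−j₂=2  J−j₁+j₂=0  j₁+j₂+J+1=4
(j₁±m₁, j₂±m₂, J±M) = (2,1,1,0,2,0)
P² = 1
sum k=1..1:
  [1] −1/2 = -1/2
S = -1/2
C² = P²·S² = 1/4 ; C = -0.500000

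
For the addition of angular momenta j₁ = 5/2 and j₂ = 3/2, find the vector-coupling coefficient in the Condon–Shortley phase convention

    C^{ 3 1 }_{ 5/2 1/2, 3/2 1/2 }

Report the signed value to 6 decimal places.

−√(1/60) = -0.129099

triangle: 1!*4!*2!/8! = 48/40320
(j±m)!: 3!*2!*2!*1!*4!*2! = 1152
prefactor² = (2J+1)*Δ*N² = 48/5
  k=0: +1/(0!*1!*2!*2!*2!*0!) = 1/8
  k=1: −1/(1!*0!*1!*1!*3!*1!) = -1/6
Σ = -1/24  ⇒  CG² = 48/5*(-1/24)² = 1/60
CG = −√(1/60) = -0.129099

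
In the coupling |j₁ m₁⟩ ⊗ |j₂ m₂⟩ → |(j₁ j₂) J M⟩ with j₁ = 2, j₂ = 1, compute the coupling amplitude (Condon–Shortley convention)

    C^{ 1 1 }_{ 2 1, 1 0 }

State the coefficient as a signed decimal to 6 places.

-0.547723  (= −√(3/10))

√[3·2!2!0!/5! · 3!1!1!1!2!0!] = √(6/5)
  +(−1)^1/∏(1,1,0,0,2,0)! = -1/2  (running -1/2)
⟨..|..⟩ = √(6/5)·(-1/2) = -0.547723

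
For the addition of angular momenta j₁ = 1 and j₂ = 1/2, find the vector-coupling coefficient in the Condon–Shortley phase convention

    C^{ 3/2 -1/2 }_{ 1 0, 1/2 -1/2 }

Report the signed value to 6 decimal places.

+0.816497  (= +√(2/3))

j₁+j₂−J=0  J+j₁−j₂=2  J−j₁+j₂=1  j₁+j₂+J+1=4
(j₁±m₁, j₂±m₂, J±M) = (1,1,0,1,1,2)
P² = 2/3
sum k=0..0:
  [0] +1/1 = 1
S = 1
C² = P²·S² = 2/3 ; C = +0.816497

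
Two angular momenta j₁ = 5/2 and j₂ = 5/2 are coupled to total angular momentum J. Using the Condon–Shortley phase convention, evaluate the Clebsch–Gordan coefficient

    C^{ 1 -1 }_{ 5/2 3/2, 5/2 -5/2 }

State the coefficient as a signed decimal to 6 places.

√[3·4!1!1!/7! · 4!1!0!5!0!2!] = √(576/7)
  +(−1)^0/∏(0,4,1,0,0,1)! = 1/24  (running 1/24)
⟨..|..⟩ = √(576/7)·(1/24) = +0.377964

+0.377964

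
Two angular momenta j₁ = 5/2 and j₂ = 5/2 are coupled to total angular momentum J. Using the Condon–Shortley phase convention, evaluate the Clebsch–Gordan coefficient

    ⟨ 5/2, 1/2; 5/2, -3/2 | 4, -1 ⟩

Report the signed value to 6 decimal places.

j₁+j₂−J=1  J+j₁−j₂=4  J−j₁+j₂=4  j₁+j₂+J+1=10
(j₁±m₁, j₂±m₂, J±M) = (3,2,1,4,3,5)
P² = 10368/35
sum k=0..1:
  [0] +1/24 = 1/24
  [1] −1/144 = -1/144
S = 5/144
C² = P²·S² = 5/14 ; C = +0.597614

+√(5/14) = +0.597614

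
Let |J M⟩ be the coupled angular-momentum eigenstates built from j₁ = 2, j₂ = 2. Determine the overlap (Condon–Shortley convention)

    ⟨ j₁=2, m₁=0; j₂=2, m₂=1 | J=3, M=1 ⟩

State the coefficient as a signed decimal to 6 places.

√[7·1!3!3!/8! · 2!2!3!1!4!2!] = √(36/5)
  +(−1)^0/∏(0,1,2,3,1,0)! = 1/12  (running 1/12)
  +(−1)^1/∏(1,0,1,2,2,1)! = -1/4  (running -1/6)
⟨..|..⟩ = √(36/5)·(-1/6) = -0.447214

-0.447214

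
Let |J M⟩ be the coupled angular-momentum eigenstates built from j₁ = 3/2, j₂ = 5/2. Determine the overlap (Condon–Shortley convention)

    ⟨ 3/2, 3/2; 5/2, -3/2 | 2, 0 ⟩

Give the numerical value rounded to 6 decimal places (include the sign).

+0.654654  (= +√(3/7))

j₁+j₂−J=2  J+j₁−j₂=1  J−j₁+j₂=3  j₁+j₂+J+1=7
(j₁±m₁, j₂±m₂, J±M) = (3,0,1,4,2,2)
P² = 48/7
sum k=0..0:
  [0] +1/4 = 1/4
S = 1/4
C² = P²·S² = 3/7 ; C = +0.654654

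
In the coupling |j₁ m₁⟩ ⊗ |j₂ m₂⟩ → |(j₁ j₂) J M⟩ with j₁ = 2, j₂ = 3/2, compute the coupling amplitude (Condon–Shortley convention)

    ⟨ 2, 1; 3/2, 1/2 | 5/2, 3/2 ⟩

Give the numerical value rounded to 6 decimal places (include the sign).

triangle: 1!*3!*2!/7! = 12/5040
(j±m)!: 3!*1!*2!*1!*4!*1! = 288
prefactor² = (2J+1)*Δ*N² = 144/35
  k=0: +1/(0!*1!*1!*2!*2!*0!) = 1/4
  k=1: −1/(1!*0!*0!*1!*3!*1!) = -1/6
Σ = 1/12  ⇒  CG² = 144/35*1/12² = 1/35
CG = +√(1/35) = +0.169031

+0.169031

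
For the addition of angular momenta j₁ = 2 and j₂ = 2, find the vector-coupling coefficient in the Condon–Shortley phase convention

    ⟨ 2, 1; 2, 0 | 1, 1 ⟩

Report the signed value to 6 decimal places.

−√(3/10) ≈ -0.547723

√[3·3!1!1!/6! · 3!1!2!2!2!0!] = √(6/5)
  +(−1)^1/∏(1,2,0,1,1,0)! = -1/2  (running -1/2)
⟨..|..⟩ = √(6/5)·(-1/2) = -0.547723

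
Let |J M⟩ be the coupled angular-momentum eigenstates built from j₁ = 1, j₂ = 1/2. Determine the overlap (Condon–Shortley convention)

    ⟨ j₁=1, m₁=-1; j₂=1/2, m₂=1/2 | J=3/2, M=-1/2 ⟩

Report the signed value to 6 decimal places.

+0.577350

√[4·0!2!1!/4! · 0!2!1!0!1!2!] = √(4/3)
  +(−1)^0/∏(0,0,2,1,0,0)! = 1/2  (running 1/2)
⟨..|..⟩ = √(4/3)·(1/2) = +0.577350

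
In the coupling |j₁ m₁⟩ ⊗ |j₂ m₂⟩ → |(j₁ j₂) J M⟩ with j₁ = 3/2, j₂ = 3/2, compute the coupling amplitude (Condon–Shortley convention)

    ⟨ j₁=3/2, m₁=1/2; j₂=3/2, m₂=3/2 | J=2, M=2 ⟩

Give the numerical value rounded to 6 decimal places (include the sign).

triangle: 1!*2!*2!/6! = 4/720
(j±m)!: 2!*1!*3!*0!*4!*0! = 288
prefactor² = (2J+1)*Δ*N² = 8
  k=1: −1/(1!*0!*0!*2!*2!*0!) = -1/4
Σ = -1/4  ⇒  CG² = 8*(-1/4)² = 1/2
CG = −√(1/2) = -0.707107

-0.707107  (= −√(1/2))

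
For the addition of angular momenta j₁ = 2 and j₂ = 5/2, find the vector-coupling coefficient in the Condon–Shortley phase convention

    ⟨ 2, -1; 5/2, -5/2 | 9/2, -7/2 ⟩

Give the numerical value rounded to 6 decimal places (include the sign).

+√(4/9) = +0.666667

j₁+j₂−J=0  J+j₁−j₂=4  J−j₁+j₂=5  j₁+j₂+J+1=10
(j₁±m₁, j₂±m₂, J±M) = (1,3,0,5,1,8)
P² = 230400
sum k=0..0:
  [0] +1/720 = 1/720
S = 1/720
C² = P²·S² = 4/9 ; C = +0.666667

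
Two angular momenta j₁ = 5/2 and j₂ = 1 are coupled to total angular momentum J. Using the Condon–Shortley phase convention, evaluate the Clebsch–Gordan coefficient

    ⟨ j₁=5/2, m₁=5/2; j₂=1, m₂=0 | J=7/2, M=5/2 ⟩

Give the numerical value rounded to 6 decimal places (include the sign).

√[8·0!5!2!/8! · 5!0!1!1!6!1!] = √(28800/7)
  +(−1)^0/∏(0,0,0,1,5,1)! = 1/120  (running 1/120)
⟨..|..⟩ = √(28800/7)·(1/120) = +0.534522

+0.534522  (= +√(2/7))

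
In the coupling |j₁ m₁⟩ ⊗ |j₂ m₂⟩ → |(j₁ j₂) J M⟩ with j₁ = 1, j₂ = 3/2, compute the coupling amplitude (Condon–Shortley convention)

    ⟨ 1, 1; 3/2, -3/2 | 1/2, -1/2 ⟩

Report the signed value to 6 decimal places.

+0.707107  (= +√(1/2))

triangle: 2!·0!·1!/4! = 2/24
(j±m)!: 2!·0!·0!·3!·0!·1! = 12
prefactor² = (2J+1)·Δ·N² = 2
  k=0: +1/(0!·2!·0!·0!·0!·1!) = 1/2
Σ = 1/2  ⇒  CG² = 2·1/2² = 1/2
CG = +√(1/2) = +0.707107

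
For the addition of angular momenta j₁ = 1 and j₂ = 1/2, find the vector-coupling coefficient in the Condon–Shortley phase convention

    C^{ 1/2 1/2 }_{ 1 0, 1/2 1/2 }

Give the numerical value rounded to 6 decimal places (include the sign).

-0.577350

j₁+j₂−J=1  J+j₁−j₂=1  J−j₁+j₂=0  j₁+j₂+J+1=3
(j₁±m₁, j₂±m₂, J±M) = (1,1,1,0,1,0)
P² = 1/3
sum k=1..1:
  [1] −1/1 = -1
S = -1
C² = P²·S² = 1/3 ; C = -0.577350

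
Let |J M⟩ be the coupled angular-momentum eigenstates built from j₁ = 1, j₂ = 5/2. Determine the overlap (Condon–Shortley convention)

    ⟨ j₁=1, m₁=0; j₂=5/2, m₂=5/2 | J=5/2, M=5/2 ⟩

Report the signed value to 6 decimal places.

triangle: 1!·1!·4!/7! = 24/5040
(j±m)!: 1!·1!·5!·0!·5!·0! = 14400
prefactor² = (2J+1)·Δ·N² = 2880/7
  k=1: −1/(1!·0!·0!·4!·1!·0!) = -1/24
Σ = -1/24  ⇒  CG² = 2880/7·(-1/24)² = 5/7
CG = −√(5/7) = -0.845154

−√(5/7) ≈ -0.845154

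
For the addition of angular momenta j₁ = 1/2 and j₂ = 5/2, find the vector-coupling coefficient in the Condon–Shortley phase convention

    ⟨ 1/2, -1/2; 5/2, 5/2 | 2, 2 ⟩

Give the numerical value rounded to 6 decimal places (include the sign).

-0.912871

triangle: 1!×0!×4!/6! = 24/720
(j±m)!: 0!×1!×5!×0!×4!×0! = 2880
prefactor² = (2J+1)×Δ×N² = 480
  k=1: −1/(1!×0!×0!×4!×0!×0!) = -1/24
Σ = -1/24  ⇒  CG² = 480×(-1/24)² = 5/6
CG = −√(5/6) = -0.912871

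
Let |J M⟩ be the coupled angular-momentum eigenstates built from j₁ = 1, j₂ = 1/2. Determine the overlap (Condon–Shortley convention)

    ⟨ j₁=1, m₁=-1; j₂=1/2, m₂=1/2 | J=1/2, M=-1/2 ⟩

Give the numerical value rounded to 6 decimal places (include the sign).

√[2·1!1!0!/3! · 0!2!1!0!0!1!] = √(2/3)
  +(−1)^1/∏(1,0,1,0,0,0)! = -1  (running -1)
⟨..|..⟩ = √(2/3)·(-1) = -0.816497

−√(2/3) ≈ -0.816497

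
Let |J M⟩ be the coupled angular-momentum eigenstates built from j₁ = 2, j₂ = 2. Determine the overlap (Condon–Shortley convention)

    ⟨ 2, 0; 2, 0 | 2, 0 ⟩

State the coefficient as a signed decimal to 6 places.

√[5·2!2!2!/7! · 2!2!2!2!2!2!] = √(32/63)
  +(−1)^0/∏(0,2,2,2,0,0)! = 1/8  (running 1/8)
  +(−1)^1/∏(1,1,1,1,1,1)! = -1  (running -7/8)
  +(−1)^2/∏(2,0,0,0,2,2)! = 1/8  (running -3/4)
⟨..|..⟩ = √(32/63)·(-3/4) = -0.534522

−√(2/7) = -0.534522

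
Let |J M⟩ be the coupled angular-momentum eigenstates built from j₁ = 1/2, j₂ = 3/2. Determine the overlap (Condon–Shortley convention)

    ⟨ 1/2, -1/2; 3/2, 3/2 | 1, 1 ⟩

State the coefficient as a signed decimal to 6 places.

-0.866025

j₁+j₂−J=1  J+j₁−j₂=0  J−j₁+j₂=2  j₁+j₂+J+1=4
(j₁±m₁, j₂±m₂, J±M) = (0,1,3,0,2,0)
P² = 3
sum k=1..1:
  [1] −1/2 = -1/2
S = -1/2
C² = P²·S² = 3/4 ; C = -0.866025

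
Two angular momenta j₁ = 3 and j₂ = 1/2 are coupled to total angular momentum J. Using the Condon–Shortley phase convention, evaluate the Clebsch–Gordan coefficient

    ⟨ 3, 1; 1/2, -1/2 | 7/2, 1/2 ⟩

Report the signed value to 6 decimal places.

√[8·0!6!1!/8! · 4!2!0!1!4!3!] = √(6912/7)
  +(−1)^0/∏(0,0,2,0,4,1)! = 1/48  (running 1/48)
⟨..|..⟩ = √(6912/7)·(1/48) = +0.654654

+√(3/7) ≈ +0.654654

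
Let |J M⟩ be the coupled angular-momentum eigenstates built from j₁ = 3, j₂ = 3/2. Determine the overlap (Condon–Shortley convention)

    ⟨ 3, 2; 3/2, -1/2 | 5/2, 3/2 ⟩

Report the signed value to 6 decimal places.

j₁+j₂−J=2  J+j₁−j₂=4  J−j₁+j₂=1  j₁+j₂+J+1=8
(j₁±m₁, j₂±m₂, J±M) = (5,1,1,2,4,1)
P² = 288/7
sum k=0..1:
  [0] +1/12 = 1/12
  [1] −1/24 = -1/24
S = 1/24
C² = P²·S² = 1/14 ; C = +0.267261

+0.267261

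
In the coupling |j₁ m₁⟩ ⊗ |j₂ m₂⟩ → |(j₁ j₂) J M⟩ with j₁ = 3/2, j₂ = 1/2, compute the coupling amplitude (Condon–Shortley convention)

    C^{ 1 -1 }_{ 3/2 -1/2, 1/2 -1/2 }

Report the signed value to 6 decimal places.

+0.500000

j₁+j₂−J=1  J+j₁−j₂=2  J−j₁+j₂=0  j₁+j₂+J+1=4
(j₁±m₁, j₂±m₂, J±M) = (1,2,0,1,0,2)
P² = 1
sum k=0..0:
  [0] +1/2 = 1/2
S = 1/2
C² = P²·S² = 1/4 ; C = +0.500000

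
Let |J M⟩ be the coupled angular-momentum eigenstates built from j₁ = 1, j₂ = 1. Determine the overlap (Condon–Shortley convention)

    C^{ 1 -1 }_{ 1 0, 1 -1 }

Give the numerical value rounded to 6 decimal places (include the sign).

+√(1/2) ≈ +0.707107

triangle: 1!×1!×1!/4! = 1/24
(j±m)!: 1!×1!×0!×2!×0!×2! = 4
prefactor² = (2J+1)×Δ×N² = 1/2
  k=0: +1/(0!×1!×1!×0!×0!×1!) = 1
Σ = 1  ⇒  CG² = 1/2×1² = 1/2
CG = +√(1/2) = +0.707107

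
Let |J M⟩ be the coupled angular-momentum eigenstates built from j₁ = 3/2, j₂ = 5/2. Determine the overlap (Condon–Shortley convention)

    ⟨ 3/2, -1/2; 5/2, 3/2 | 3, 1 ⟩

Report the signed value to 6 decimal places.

−√(49/120) ≈ -0.639010

triangle: 1!·2!·4!/8! = 48/40320
(j±m)!: 1!·2!·4!·1!·4!·2! = 2304
prefactor² = (2J+1)·Δ·N² = 96/5
  k=0: +1/(0!·1!·2!·4!·0!·0!) = 1/48
  k=1: −1/(1!·0!·1!·3!·1!·1!) = -1/6
Σ = -7/48  ⇒  CG² = 96/5·(-7/48)² = 49/120
CG = −√(49/120) = -0.639010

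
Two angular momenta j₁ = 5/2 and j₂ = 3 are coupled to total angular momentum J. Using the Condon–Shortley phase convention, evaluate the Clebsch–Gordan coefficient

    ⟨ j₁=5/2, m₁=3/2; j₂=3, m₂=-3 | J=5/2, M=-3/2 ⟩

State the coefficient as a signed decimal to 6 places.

+√(8/21) ≈ +0.617213

triangle: 3!*2!*3!/9! = 72/362880
(j±m)!: 4!*1!*0!*6!*1!*4! = 414720
prefactor² = (2J+1)*Δ*N² = 3456/7
  k=0: +1/(0!*3!*1!*0!*1!*3!) = 1/36
Σ = 1/36  ⇒  CG² = 3456/7*1/36² = 8/21
CG = +√(8/21) = +0.617213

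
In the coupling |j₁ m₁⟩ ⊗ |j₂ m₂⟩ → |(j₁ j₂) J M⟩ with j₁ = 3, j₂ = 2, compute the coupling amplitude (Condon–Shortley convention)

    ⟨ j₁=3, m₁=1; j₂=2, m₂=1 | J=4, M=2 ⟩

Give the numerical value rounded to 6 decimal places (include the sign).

triangle: 1!×5!×3!/10! = 720/3628800
(j±m)!: 4!×2!×3!×1!×6!×2! = 414720
prefactor² = (2J+1)×Δ×N² = 5184/7
  k=0: +1/(0!×1!×2!×3!×3!×0!) = 1/72
  k=1: −1/(1!×0!×1!×2!×4!×1!) = -1/48
Σ = -1/144  ⇒  CG² = 5184/7×(-1/144)² = 1/28
CG = −√(1/28) = -0.188982

-0.188982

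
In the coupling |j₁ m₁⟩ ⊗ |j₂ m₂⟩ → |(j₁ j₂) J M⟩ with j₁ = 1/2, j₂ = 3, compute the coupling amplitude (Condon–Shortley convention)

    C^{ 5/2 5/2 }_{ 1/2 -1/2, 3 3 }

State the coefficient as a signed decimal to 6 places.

-0.925820  (= −√(6/7))

j₁+j₂−J=1  J+j₁−j₂=0  J−j₁+j₂=5  j₁+j₂+J+1=7
(j₁±m₁, j₂±m₂, J±M) = (0,1,6,0,5,0)
P² = 86400/7
sum k=1..1:
  [1] −1/120 = -1/120
S = -1/120
C² = P²·S² = 6/7 ; C = -0.925820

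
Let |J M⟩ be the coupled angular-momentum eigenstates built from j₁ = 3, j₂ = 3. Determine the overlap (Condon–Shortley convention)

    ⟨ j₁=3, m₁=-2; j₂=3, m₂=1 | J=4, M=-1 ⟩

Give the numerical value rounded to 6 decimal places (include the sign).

j₁+j₂−J=2  J+j₁−j₂=4  J−j₁+j₂=4  j₁+j₂+J+1=11
(j₁±m₁, j₂±m₂, J±M) = (1,5,4,2,3,5)
P² = 82944/77
sum k=1..2:
  [1] −1/144 = -1/144
  [2] +1/48 = 1/48
S = 1/72
C² = P²·S² = 16/77 ; C = +0.455842

+0.455842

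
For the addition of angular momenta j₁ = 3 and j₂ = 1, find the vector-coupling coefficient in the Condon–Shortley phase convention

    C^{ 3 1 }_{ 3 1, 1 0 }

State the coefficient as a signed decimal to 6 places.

triangle: 1!×5!×1!/8! = 120/40320
(j±m)!: 4!×2!×1!×1!×4!×2! = 2304
prefactor² = (2J+1)×Δ×N² = 48
  k=0: +1/(0!×1!×2!×1!×3!×0!) = 1/12
  k=1: −1/(1!×0!×1!×0!×4!×1!) = -1/24
Σ = 1/24  ⇒  CG² = 48×1/24² = 1/12
CG = +√(1/12) = +0.288675

+0.288675  (= +√(1/12))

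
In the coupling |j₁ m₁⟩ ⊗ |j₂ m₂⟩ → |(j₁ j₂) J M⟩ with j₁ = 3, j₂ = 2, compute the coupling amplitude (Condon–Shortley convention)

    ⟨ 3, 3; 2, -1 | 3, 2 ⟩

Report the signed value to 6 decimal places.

√[7·2!4!2!/9! · 6!0!1!3!5!1!] = √(960)
  +(−1)^0/∏(0,2,0,1,4,1)! = 1/48  (running 1/48)
⟨..|..⟩ = √(960)·(1/48) = +0.645497

+√(5/12) = +0.645497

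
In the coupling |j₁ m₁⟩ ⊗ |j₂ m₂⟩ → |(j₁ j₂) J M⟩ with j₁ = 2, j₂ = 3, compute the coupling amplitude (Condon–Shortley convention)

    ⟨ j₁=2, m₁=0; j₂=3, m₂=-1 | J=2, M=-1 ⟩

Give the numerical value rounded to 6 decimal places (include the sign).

−√(1/7) = -0.377964

j₁+j₂−J=3  J+j₁−j₂=1  J−j₁+j₂=3  j₁+j₂+J+1=8
(j₁±m₁, j₂±m₂, J±M) = (2,2,2,4,1,3)
P² = 36/7
sum k=1..2:
  [1] −1/4 = -1/4
  [2] +1/12 = 1/12
S = -1/6
C² = P²·S² = 1/7 ; C = -0.377964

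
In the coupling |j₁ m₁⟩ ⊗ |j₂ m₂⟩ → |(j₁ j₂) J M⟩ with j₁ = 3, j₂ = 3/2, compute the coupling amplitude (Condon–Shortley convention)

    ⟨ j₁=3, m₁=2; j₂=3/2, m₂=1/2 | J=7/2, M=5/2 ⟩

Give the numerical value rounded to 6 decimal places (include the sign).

+√(1/7) = +0.377964

j₁+j₂−J=1  J+j₁−j₂=5  J−j₁+j₂=2  j₁+j₂+J+1=9
(j₁±m₁, j₂±m₂, J±M) = (5,1,2,1,6,1)
P² = 6400/7
sum k=0..1:
  [0] +1/48 = 1/48
  [1] −1/120 = -1/120
S = 1/80
C² = P²·S² = 1/7 ; C = +0.377964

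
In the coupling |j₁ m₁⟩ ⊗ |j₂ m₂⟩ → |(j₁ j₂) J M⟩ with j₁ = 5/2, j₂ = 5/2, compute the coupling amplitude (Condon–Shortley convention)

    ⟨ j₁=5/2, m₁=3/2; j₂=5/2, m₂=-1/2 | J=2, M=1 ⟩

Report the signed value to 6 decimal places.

triangle: 3!×2!×2!/8! = 24/40320
(j±m)!: 4!×1!×2!×3!×3!×1! = 1728
prefactor² = (2J+1)×Δ×N² = 36/7
  k=0: +1/(0!×3!×1!×2!×1!×0!) = 1/12
  k=1: −1/(1!×2!×0!×1!×2!×1!) = -1/4
Σ = -1/6  ⇒  CG² = 36/7×(-1/6)² = 1/7
CG = −√(1/7) = -0.377964

−√(1/7) ≈ -0.377964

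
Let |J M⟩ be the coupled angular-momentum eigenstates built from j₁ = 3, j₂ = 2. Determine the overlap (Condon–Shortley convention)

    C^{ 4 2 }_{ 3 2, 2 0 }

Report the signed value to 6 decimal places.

√[9·1!5!3!/10! · 5!1!2!2!6!2!] = √(8640/7)
  +(−1)^0/∏(0,1,1,2,4,1)! = 1/48  (running 1/48)
  +(−1)^1/∏(1,0,0,1,5,2)! = -1/240  (running 1/60)
⟨..|..⟩ = √(8640/7)·(1/60) = +0.585540

+√(12/35) = +0.585540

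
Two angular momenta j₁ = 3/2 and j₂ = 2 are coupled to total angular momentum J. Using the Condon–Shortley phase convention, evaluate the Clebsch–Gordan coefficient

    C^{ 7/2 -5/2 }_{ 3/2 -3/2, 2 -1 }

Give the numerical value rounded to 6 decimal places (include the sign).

+√(4/7) ≈ +0.755929

j₁+j₂−J=0  J+j₁−j₂=3  J−j₁+j₂=4  j₁+j₂+J+1=8
(j₁±m₁, j₂±m₂, J±M) = (0,3,1,3,1,6)
P² = 5184/7
sum k=0..0:
  [0] +1/36 = 1/36
S = 1/36
C² = P²·S² = 4/7 ; C = +0.755929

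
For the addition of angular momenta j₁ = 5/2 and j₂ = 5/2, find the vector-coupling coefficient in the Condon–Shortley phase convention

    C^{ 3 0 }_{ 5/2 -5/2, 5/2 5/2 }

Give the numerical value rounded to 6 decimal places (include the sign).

√[7·2!3!3!/9! · 0!5!5!0!3!3!] = √(720)
  +(−1)^2/∏(2,0,3,3,0,0)! = 1/72  (running 1/72)
⟨..|..⟩ = √(720)·(1/72) = +0.372678

+0.372678  (= +√(5/36))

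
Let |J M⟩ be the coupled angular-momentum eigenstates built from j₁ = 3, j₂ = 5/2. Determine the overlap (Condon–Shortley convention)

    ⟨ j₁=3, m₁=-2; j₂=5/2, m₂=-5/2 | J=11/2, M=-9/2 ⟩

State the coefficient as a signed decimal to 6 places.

+0.738549  (= +√(6/11))

triangle: 0!·6!·5!/12! = 86400/479001600
(j±m)!: 1!·5!·0!·5!·1!·10! = 52254720000
prefactor² = (2J+1)·Δ·N² = 1244160000/11
  k=0: +1/(0!·0!·5!·0!·1!·5!) = 1/14400
Σ = 1/14400  ⇒  CG² = 1244160000/11·1/14400² = 6/11
CG = +√(6/11) = +0.738549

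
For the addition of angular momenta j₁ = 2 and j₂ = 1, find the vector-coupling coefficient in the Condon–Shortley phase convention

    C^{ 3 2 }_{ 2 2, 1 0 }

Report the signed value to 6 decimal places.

j₁+j₂−J=0  J+j₁−j₂=4  J−j₁+j₂=2  j₁+j₂+J+1=7
(j₁±m₁, j₂±m₂, J±M) = (4,0,1,1,5,1)
P² = 192
sum k=0..0:
  [0] +1/24 = 1/24
S = 1/24
C² = P²·S² = 1/3 ; C = +0.577350

+√(1/3) = +0.577350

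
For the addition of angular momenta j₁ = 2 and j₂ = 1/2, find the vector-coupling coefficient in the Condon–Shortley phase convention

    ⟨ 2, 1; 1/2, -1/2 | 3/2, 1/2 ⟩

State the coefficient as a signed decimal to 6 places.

+0.774597  (= +√(3/5))

√[4·1!3!0!/5! · 3!1!0!1!2!1!] = √(12/5)
  +(−1)^0/∏(0,1,1,0,2,0)! = 1/2  (running 1/2)
⟨..|..⟩ = √(12/5)·(1/2) = +0.774597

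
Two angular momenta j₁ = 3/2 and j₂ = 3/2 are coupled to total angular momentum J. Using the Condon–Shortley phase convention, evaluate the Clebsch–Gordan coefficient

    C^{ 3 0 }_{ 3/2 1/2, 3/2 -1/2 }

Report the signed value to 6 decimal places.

+0.670820

triangle: 0!×3!×3!/7! = 36/5040
(j±m)!: 2!×1!×1!×2!×3!×3! = 144
prefactor² = (2J+1)×Δ×N² = 36/5
  k=0: +1/(0!×0!×1!×1!×2!×2!) = 1/4
Σ = 1/4  ⇒  CG² = 36/5×1/4² = 9/20
CG = +√(9/20) = +0.670820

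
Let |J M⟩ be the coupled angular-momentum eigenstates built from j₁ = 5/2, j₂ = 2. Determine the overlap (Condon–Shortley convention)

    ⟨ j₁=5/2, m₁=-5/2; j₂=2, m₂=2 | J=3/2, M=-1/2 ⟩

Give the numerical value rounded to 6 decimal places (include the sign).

triangle: 3!*2!*1!/7! = 12/5040
(j±m)!: 0!*5!*4!*0!*1!*2! = 5760
prefactor² = (2J+1)*Δ*N² = 384/7
  k=3: −1/(3!*0!*2!*1!*0!*0!) = -1/12
Σ = -1/12  ⇒  CG² = 384/7*(-1/12)² = 8/21
CG = −√(8/21) = -0.617213

-0.617213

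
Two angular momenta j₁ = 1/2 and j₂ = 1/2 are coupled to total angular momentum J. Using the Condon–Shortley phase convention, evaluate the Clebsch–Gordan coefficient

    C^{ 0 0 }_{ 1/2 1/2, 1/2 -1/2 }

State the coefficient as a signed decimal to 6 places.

triangle: 1!×0!×0!/2! = 1/2
(j±m)!: 1!×0!×0!×1!×0!×0! = 1
prefactor² = (2J+1)×Δ×N² = 1/2
  k=0: +1/(0!×1!×0!×0!×0!×0!) = 1
Σ = 1  ⇒  CG² = 1/2×1² = 1/2
CG = +√(1/2) = +0.707107

+0.707107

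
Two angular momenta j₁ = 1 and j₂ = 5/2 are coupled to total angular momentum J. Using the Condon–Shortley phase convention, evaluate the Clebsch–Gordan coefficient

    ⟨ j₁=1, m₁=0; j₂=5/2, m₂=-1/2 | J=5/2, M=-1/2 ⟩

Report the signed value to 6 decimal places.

triangle: 1!*1!*4!/7! = 24/5040
(j±m)!: 1!*1!*2!*3!*2!*3! = 144
prefactor² = (2J+1)*Δ*N² = 144/35
  k=0: +1/(0!*1!*1!*2!*0!*2!) = 1/4
  k=1: −1/(1!*0!*0!*1!*1!*3!) = -1/6
Σ = 1/12  ⇒  CG² = 144/35*1/12² = 1/35
CG = +√(1/35) = +0.169031

+√(1/35) ≈ +0.169031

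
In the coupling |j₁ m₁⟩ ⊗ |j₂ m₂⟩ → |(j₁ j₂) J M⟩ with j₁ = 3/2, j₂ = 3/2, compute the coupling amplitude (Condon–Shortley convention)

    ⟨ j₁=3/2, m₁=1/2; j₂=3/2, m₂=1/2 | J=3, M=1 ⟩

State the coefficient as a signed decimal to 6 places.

+0.774597  (= +√(3/5))

√[7·0!3!3!/7! · 2!1!2!1!4!2!] = √(48/5)
  +(−1)^0/∏(0,0,1,2,2,1)! = 1/4  (running 1/4)
⟨..|..⟩ = √(48/5)·(1/4) = +0.774597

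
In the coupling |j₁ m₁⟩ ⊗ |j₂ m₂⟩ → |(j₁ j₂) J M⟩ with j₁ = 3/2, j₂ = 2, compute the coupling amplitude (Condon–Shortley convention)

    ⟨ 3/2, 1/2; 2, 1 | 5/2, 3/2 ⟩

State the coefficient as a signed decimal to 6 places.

j₁+j₂−J=1  J+j₁−j₂=2  J−j₁+j₂=3  j₁+j₂+J+1=7
(j₁±m₁, j₂±m₂, J±M) = (2,1,3,1,4,1)
P² = 144/35
sum k=0..1:
  [0] +1/6 = 1/6
  [1] −1/4 = -1/4
S = -1/12
C² = P²·S² = 1/35 ; C = -0.169031

−√(1/35) ≈ -0.169031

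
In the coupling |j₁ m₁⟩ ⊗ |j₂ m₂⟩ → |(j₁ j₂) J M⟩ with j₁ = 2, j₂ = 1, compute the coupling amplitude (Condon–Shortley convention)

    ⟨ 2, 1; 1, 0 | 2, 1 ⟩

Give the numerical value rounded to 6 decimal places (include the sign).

√[5·1!3!1!/6! · 3!1!1!1!3!1!] = √(3/2)
  +(−1)^0/∏(0,1,1,1,2,0)! = 1/2  (running 1/2)
  +(−1)^1/∏(1,0,0,0,3,1)! = -1/6  (running 1/3)
⟨..|..⟩ = √(3/2)·(1/3) = +0.408248

+0.408248  (= +√(1/6))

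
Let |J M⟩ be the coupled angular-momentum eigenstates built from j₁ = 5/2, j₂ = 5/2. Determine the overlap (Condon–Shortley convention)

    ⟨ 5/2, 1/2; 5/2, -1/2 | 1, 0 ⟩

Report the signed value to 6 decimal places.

j₁+j₂−J=4  J+j₁−j₂=1  J−j₁+j₂=1  j₁+j₂+J+1=7
(j₁±m₁, j₂±m₂, J±M) = (3,2,2,3,1,1)
P² = 72/35
sum k=1..2:
  [1] −1/6 = -1/6
  [2] +1/4 = 1/4
S = 1/12
C² = P²·S² = 1/70 ; C = +0.119523

+√(1/70) ≈ +0.119523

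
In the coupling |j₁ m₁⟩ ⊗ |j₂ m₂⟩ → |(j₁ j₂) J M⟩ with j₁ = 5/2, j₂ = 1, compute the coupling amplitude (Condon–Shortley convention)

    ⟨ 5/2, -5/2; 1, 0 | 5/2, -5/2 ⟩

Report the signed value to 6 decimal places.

-0.845154  (= −√(5/7))

triangle: 1!·4!·1!/7! = 24/5040
(j±m)!: 0!·5!·1!·1!·0!·5! = 14400
prefactor² = (2J+1)·Δ·N² = 2880/7
  k=1: −1/(1!·0!·4!·0!·0!·1!) = -1/24
Σ = -1/24  ⇒  CG² = 2880/7·(-1/24)² = 5/7
CG = −√(5/7) = -0.845154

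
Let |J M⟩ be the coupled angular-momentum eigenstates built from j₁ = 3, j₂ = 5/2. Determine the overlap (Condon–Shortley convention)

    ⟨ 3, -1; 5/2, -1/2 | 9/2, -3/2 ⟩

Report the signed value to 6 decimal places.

−√(5/231) ≈ -0.147122

j₁+j₂−J=1  J+j₁−j₂=5  J−j₁+j₂=4  j₁+j₂+J+1=11
(j₁±m₁, j₂±m₂, J±M) = (2,4,2,3,3,6)
P² = 138240/77
sum k=0..1:
  [0] +1/96 = 1/96
  [1] −1/72 = -1/72
S = -1/288
C² = P²·S² = 5/231 ; C = -0.147122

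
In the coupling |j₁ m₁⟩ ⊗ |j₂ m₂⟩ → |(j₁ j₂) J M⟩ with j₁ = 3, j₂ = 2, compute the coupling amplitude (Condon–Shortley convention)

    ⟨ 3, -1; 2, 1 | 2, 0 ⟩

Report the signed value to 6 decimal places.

+√(1/7) ≈ +0.377964

j₁+j₂−J=3  J+j₁−j₂=3  J−j₁+j₂=1  j₁+j₂+J+1=8
(j₁±m₁, j₂±m₂, J±M) = (2,4,3,1,2,2)
P² = 36/7
sum k=2..3:
  [2] +1/4 = 1/4
  [3] −1/12 = -1/12
S = 1/6
C² = P²·S² = 1/7 ; C = +0.377964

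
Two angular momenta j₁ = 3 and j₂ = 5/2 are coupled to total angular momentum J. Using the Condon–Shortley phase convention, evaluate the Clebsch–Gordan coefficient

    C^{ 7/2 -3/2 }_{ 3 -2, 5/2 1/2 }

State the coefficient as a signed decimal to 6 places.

j₁+j₂−J=2  J+j₁−j₂=4  J−j₁+j₂=3  j₁+j₂+J+1=10
(j₁±m₁, j₂±m₂, J±M) = (1,5,3,2,2,5)
P² = 1536/7
sum k=1..2:
  [1] −1/48 = -1/48
  [2] +1/24 = 1/24
S = 1/48
C² = P²·S² = 2/21 ; C = +0.308607

+0.308607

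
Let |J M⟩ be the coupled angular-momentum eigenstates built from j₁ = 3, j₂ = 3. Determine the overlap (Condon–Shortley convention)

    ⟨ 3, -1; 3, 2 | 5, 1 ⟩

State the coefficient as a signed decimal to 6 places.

−√(9/28) = -0.566947

√[11·1!5!5!/12! · 2!4!5!1!6!4!] = √(230400/7)
  +(−1)^0/∏(0,1,4,5,1,0)! = 1/2880  (running 1/2880)
  +(−1)^1/∏(1,0,3,4,2,1)! = -1/288  (running -1/320)
⟨..|..⟩ = √(230400/7)·(-1/320) = -0.566947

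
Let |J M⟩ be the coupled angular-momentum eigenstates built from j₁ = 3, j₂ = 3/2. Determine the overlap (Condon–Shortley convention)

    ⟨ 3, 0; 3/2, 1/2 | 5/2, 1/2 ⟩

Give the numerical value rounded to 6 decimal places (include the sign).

j₁+j₂−J=2  J+j₁−j₂=4  J−j₁+j₂=1  j₁+j₂+J+1=8
(j₁±m₁, j₂±m₂, J±M) = (3,3,2,1,3,2)
P² = 216/35
sum k=1..2:
  [1] −1/4 = -1/4
  [2] +1/12 = 1/12
S = -1/6
C² = P²·S² = 6/35 ; C = -0.414039

-0.414039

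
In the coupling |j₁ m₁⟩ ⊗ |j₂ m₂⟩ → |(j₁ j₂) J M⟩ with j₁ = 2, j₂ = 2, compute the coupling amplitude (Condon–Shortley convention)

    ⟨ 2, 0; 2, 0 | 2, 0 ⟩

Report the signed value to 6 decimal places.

-0.534522  (= −√(2/7))

√[5·2!2!2!/7! · 2!2!2!2!2!2!] = √(32/63)
  +(−1)^0/∏(0,2,2,2,0,0)! = 1/8  (running 1/8)
  +(−1)^1/∏(1,1,1,1,1,1)! = -1  (running -7/8)
  +(−1)^2/∏(2,0,0,0,2,2)! = 1/8  (running -3/4)
⟨..|..⟩ = √(32/63)·(-3/4) = -0.534522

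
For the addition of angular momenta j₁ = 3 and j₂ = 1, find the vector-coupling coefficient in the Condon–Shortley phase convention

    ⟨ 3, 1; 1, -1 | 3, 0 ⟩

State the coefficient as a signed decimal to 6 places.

+√(1/2) ≈ +0.707107

√[7·1!5!1!/8! · 4!2!0!2!3!3!] = √(72)
  +(−1)^0/∏(0,1,2,0,3,1)! = 1/12  (running 1/12)
⟨..|..⟩ = √(72)·(1/12) = +0.707107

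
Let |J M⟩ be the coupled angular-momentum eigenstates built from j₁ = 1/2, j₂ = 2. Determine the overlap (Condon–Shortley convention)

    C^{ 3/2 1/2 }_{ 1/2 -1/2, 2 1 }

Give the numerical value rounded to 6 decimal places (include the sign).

−√(3/5) ≈ -0.774597

triangle: 1!*0!*3!/5! = 6/120
(j±m)!: 0!*1!*3!*1!*2!*1! = 12
prefactor² = (2J+1)*Δ*N² = 12/5
  k=1: −1/(1!*0!*0!*2!*0!*1!) = -1/2
Σ = -1/2  ⇒  CG² = 12/5*(-1/2)² = 3/5
CG = −√(3/5) = -0.774597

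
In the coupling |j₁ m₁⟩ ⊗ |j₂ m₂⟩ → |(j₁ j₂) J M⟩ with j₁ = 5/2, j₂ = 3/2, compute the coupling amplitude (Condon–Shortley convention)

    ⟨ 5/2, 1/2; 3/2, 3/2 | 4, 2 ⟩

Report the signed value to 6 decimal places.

triangle: 0!*5!*3!/9! = 720/362880
(j±m)!: 3!*2!*3!*0!*6!*2! = 103680
prefactor² = (2J+1)*Δ*N² = 12960/7
  k=0: +1/(0!*0!*2!*3!*3!*0!) = 1/72
Σ = 1/72  ⇒  CG² = 12960/7*1/72² = 5/14
CG = +√(5/14) = +0.597614

+√(5/14) ≈ +0.597614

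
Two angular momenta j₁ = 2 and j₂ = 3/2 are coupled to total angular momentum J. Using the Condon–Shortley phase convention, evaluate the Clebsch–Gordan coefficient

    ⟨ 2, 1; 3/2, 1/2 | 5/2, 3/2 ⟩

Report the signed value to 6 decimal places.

√[6·1!3!2!/7! · 3!1!2!1!4!1!] = √(144/35)
  +(−1)^0/∏(0,1,1,2,2,0)! = 1/4  (running 1/4)
  +(−1)^1/∏(1,0,0,1,3,1)! = -1/6  (running 1/12)
⟨..|..⟩ = √(144/35)·(1/12) = +0.169031

+0.169031  (= +√(1/35))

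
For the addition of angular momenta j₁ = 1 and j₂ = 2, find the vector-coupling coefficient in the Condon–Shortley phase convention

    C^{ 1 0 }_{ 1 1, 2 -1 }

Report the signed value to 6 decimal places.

√[3·2!0!2!/5! · 2!0!1!3!1!1!] = √(6/5)
  +(−1)^0/∏(0,2,0,1,0,1)! = 1/2  (running 1/2)
⟨..|..⟩ = √(6/5)·(1/2) = +0.547723

+0.547723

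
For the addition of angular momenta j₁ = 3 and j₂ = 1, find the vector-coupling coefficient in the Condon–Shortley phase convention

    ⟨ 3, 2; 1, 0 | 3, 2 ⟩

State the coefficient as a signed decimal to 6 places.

√[7·1!5!1!/8! · 5!1!1!1!5!1!] = √(300)
  +(−1)^0/∏(0,1,1,1,4,0)! = 1/24  (running 1/24)
  +(−1)^1/∏(1,0,0,0,5,1)! = -1/120  (running 1/30)
⟨..|..⟩ = √(300)·(1/30) = +0.577350

+√(1/3) ≈ +0.577350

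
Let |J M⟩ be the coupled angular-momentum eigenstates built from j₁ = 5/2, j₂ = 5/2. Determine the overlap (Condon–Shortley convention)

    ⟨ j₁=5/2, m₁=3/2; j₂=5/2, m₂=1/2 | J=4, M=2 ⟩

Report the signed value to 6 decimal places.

+0.422577

√[9·1!4!4!/10! · 4!1!3!2!6!2!] = √(20736/35)
  +(−1)^0/∏(0,1,1,3,3,1)! = 1/36  (running 1/36)
  +(−1)^1/∏(1,0,0,2,4,2)! = -1/96  (running 5/288)
⟨..|..⟩ = √(20736/35)·(5/288) = +0.422577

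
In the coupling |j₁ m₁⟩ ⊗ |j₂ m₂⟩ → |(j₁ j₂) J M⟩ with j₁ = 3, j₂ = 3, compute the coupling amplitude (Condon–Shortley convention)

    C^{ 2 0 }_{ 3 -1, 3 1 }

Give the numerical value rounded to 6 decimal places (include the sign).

-0.327327

√[5·4!2!2!/9! · 2!4!4!2!2!2!] = √(256/21)
  +(−1)^2/∏(2,2,2,2,0,0)! = 1/16  (running 1/16)
  +(−1)^3/∏(3,1,1,1,1,1)! = -1/6  (running -5/48)
  +(−1)^4/∏(4,0,0,0,2,2)! = 1/96  (running -3/32)
⟨..|..⟩ = √(256/21)·(-3/32) = -0.327327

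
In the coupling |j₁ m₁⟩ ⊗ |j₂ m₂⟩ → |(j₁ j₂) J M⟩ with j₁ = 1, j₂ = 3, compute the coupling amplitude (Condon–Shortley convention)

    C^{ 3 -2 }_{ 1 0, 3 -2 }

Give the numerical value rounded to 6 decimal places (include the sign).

j₁+j₂−J=1  J+j₁−j₂=1  J−j₁+j₂=5  j₁+j₂+J+1=8
(j₁±m₁, j₂±m₂, J±M) = (1,1,1,5,1,5)
P² = 300
sum k=0..1:
  [0] +1/24 = 1/24
  [1] −1/120 = -1/120
S = 1/30
C² = P²·S² = 1/3 ; C = +0.577350

+0.577350  (= +√(1/3))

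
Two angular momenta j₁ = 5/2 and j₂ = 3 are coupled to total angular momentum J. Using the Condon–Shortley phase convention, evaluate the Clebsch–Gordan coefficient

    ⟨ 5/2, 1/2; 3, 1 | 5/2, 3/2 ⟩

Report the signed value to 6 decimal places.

+√(1/35) ≈ +0.169031

triangle: 3!×2!×3!/9! = 72/362880
(j±m)!: 3!×2!×4!×2!×4!×1! = 13824
prefactor² = (2J+1)×Δ×N² = 576/35
  k=1: −1/(1!×2!×1!×3!×1!×0!) = -1/12
  k=2: +1/(2!×1!×0!×2!×2!×1!) = 1/8
Σ = 1/24  ⇒  CG² = 576/35×1/24² = 1/35
CG = +√(1/35) = +0.169031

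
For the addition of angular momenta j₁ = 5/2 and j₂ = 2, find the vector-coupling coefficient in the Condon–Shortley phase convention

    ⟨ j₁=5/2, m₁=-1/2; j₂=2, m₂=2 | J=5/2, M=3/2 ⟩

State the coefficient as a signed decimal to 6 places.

+0.621059  (= +√(27/70))

j₁+j₂−J=2  J+j₁−j₂=3  J−j₁+j₂=2  j₁+j₂+J+1=8
(j₁±m₁, j₂±m₂, J±M) = (2,3,4,0,4,1)
P² = 864/35
sum k=2..2:
  [2] +1/8 = 1/8
S = 1/8
C² = P²·S² = 27/70 ; C = +0.621059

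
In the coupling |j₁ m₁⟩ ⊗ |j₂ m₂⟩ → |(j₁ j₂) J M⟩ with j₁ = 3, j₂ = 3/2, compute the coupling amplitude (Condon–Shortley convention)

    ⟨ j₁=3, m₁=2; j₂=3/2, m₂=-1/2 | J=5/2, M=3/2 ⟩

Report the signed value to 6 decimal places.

triangle: 2!·4!·1!/8! = 48/40320
(j±m)!: 5!·1!·1!·2!·4!·1! = 5760
prefactor² = (2J+1)·Δ·N² = 288/7
  k=0: +1/(0!·2!·1!·1!·3!·0!) = 1/12
  k=1: −1/(1!·1!·0!·0!·4!·1!) = -1/24
Σ = 1/24  ⇒  CG² = 288/7·1/24² = 1/14
CG = +√(1/14) = +0.267261

+0.267261  (= +√(1/14))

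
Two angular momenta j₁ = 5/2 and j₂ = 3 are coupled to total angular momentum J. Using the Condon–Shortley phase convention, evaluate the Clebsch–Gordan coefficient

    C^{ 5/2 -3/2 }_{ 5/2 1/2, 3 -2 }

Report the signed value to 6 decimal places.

j₁+j₂−J=3  J+j₁−j₂=2  J−j₁+j₂=3  j₁+j₂+J+1=9
(j₁±m₁, j₂±m₂, J±M) = (3,2,1,5,1,4)
P² = 288/7
sum k=0..1:
  [0] +1/24 = 1/24
  [1] −1/12 = -1/12
S = -1/24
C² = P²·S² = 1/14 ; C = -0.267261

−√(1/14) = -0.267261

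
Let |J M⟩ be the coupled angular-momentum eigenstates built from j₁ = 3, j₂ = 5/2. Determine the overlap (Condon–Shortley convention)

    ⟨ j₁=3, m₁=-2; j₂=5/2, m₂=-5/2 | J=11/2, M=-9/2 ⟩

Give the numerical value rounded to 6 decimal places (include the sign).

+0.738549

triangle: 0!×6!×5!/12! = 86400/479001600
(j±m)!: 1!×5!×0!×5!×1!×10! = 52254720000
prefactor² = (2J+1)×Δ×N² = 1244160000/11
  k=0: +1/(0!×0!×5!×0!×1!×5!) = 1/14400
Σ = 1/14400  ⇒  CG² = 1244160000/11×1/14400² = 6/11
CG = +√(6/11) = +0.738549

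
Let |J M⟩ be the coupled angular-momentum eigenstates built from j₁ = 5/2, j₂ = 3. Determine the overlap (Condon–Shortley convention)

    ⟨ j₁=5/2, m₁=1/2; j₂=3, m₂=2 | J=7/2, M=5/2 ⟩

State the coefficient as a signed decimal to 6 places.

triangle: 2!×3!×4!/10! = 288/3628800
(j±m)!: 3!×2!×5!×1!×6!×1! = 1036800
prefactor² = (2J+1)×Δ×N² = 4608/7
  k=1: −1/(1!×1!×1!×4!×2!×0!) = -1/48
  k=2: +1/(2!×0!×0!×3!×3!×1!) = 1/72
Σ = -1/144  ⇒  CG² = 4608/7×(-1/144)² = 2/63
CG = −√(2/63) = -0.178174

−√(2/63) = -0.178174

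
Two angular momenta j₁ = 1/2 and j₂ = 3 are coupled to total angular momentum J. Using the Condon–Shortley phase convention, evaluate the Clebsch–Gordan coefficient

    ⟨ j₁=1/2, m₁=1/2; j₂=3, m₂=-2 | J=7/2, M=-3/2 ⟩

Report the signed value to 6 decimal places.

+√(2/7) ≈ +0.534522

triangle: 0!·1!·6!/8! = 720/40320
(j±m)!: 1!·0!·1!·5!·2!·5! = 28800
prefactor² = (2J+1)·Δ·N² = 28800/7
  k=0: +1/(0!·0!·0!·1!·1!·5!) = 1/120
Σ = 1/120  ⇒  CG² = 28800/7·1/120² = 2/7
CG = +√(2/7) = +0.534522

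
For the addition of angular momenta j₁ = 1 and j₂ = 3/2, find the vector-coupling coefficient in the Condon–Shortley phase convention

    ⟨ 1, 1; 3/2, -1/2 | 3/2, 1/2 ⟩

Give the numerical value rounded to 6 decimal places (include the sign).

j₁+j₂−J=1  J+j₁−j₂=1  J−j₁+j₂=2  j₁+j₂+J+1=5
(j₁±m₁, j₂±m₂, J±M) = (2,0,1,2,2,1)
P² = 8/15
sum k=0..0:
  [0] +1/1 = 1
S = 1
C² = P²·S² = 8/15 ; C = +0.730297

+√(8/15) = +0.730297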